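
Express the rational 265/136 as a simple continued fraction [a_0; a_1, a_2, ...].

Run the Euclidean algorithm on 265 and 136; the successive quotients are the partial quotients a_0, a_1, ... (each step inverts the fractional part left over by the previous one):
  265 = 1*136 + 129, so a_0 = 1.
  136 = 1*129 + 7, so a_1 = 1.
  129 = 18*7 + 3, so a_2 = 18.
  7 = 2*3 + 1, so a_3 = 2.
  3 = 3*1 + 0, so a_4 = 3.
The remainder reaches 0 after 5 divisions, so the expansion has 5 partial quotients, read off in order.

[1; 1, 18, 2, 3]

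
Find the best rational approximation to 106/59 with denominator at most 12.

Expand x = 106/59 as a continued fraction with the Euclidean algorithm:
  106 = 1*59 + 47, so a_0 = 1.
  59 = 1*47 + 12, so a_1 = 1.
  47 = 3*12 + 11, so a_2 = 3.
  12 = 1*11 + 1, so a_3 = 1.
  11 = 11*1 + 0, so a_4 = 11.
so x = [1; 1, 3, 1, 11].
Convergents (p_i = a_i*p_{i-1} + p_{i-2}, q_i = a_i*q_{i-1} + q_{i-2} with p_{-2}=0, p_{-1}=1, q_{-2}=1, q_{-1}=0), until the denominator exceeds 12:
  i=0: a_0=1, p_0 = 1*1 + 0 = 1, q_0 = 1*0 + 1 = 1.
  i=1: a_1=1, p_1 = 1*1 + 1 = 2, q_1 = 1*1 + 0 = 1.
  i=2: a_2=3, p_2 = 3*2 + 1 = 7, q_2 = 3*1 + 1 = 4.
  i=3: a_3=1, p_3 = 1*7 + 2 = 9, q_3 = 1*4 + 1 = 5.
  i=4: a_4=11, p_4 = 11*9 + 7 = 106, q_4 = 11*5 + 4 = 59.
q_4 = 59 > 12, so the last convergent with denominator <= 12 is p_3/q_3 = 9/5.
The closest fraction with denominator <= 12 is either p_3/q_3 or the intermediate fraction (k*p_3 + p_2)/(k*q_3 + q_2) with the largest k >= 1 whose denominator stays <= 12; these approach x as k grows, and every other convergent or intermediate fraction in range is farther away.
Largest k: floor((12 - q_2)/q_3) = floor((12 - 4)/5) = 1.
That gives (1*9 + 7)/(1*5 + 4) = 16/9.
Compare the errors: |x - 9/5| = |106*5 - 9*59|/(59*5) = 1/295, and |x - 16/9| = |106*9 - 16*59|/(59*9) = 10/531.
Cross-multiplying, 1*531 = 531 < 2950 = 10*295, so 1/295 is smaller: the convergent 9/5 is closer to x than 16/9.

9/5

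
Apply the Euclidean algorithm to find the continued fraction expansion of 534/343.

[1; 1, 1, 3, 1, 8, 1, 3]

Run the Euclidean algorithm on 534 and 343; the successive quotients are the partial quotients a_0, a_1, ... (each step inverts the fractional part left over by the previous one):
  534 = 1*343 + 191, so a_0 = 1.
  343 = 1*191 + 152, so a_1 = 1.
  191 = 1*152 + 39, so a_2 = 1.
  152 = 3*39 + 35, so a_3 = 3.
  39 = 1*35 + 4, so a_4 = 1.
  35 = 8*4 + 3, so a_5 = 8.
  4 = 1*3 + 1, so a_6 = 1.
  3 = 3*1 + 0, so a_7 = 3.
The remainder reaches 0 after 8 divisions, so the expansion has 8 partial quotients, read off in order.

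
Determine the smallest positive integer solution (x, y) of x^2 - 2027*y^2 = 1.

First expand sqrt(2027) as a continued fraction. With x_i = (sqrt(2027) + m_i)/d_i and (m_0, d_0) = (0, 1): a_0 = floor(sqrt(2027)) = 45, since 45^2 = 2025 <= 2027 < 2116 = 46^2.
Iterate m_{i+1} = d_i*a_i - m_i, d_{i+1} = (2027 - m_{i+1}^2)/d_i, a_{i+1} = floor((a_0 + m_{i+1})/d_{i+1}):
  m_1 = 1*45 - 0 = 45, d_1 = (2027 - 45^2)/1 = 2/1 = 2, a_1 = floor((45 + 45)/2) = 45.
  m_2 = 2*45 - 45 = 45, d_2 = (2027 - 45^2)/2 = 2/2 = 1, a_2 = floor((45 + 45)/1) = 90.
  m_3 = 1*90 - 45 = 45, d_3 = (2027 - 45^2)/1 = 2/1 = 2: (m_3, d_3) = (m_1, d_1) = (45, 2), so from here the quotients repeat a_1, a_2; the period length is 2.
So sqrt(2027) = [45; (45, 90)] with period length k = 2.
k is even, so the fundamental solution of x^2 - 2027y^2 = 1 is (p_{k-1}, q_{k-1}) = (p_1, q_1); compute convergents through index 1.
Convergents (p_i = a_i*p_{i-1} + p_{i-2}, q_i = a_i*q_{i-1} + q_{i-2} with p_{-2}=0, p_{-1}=1, q_{-2}=1, q_{-1}=0):
  i=0: a_0=45, p_0 = 45*1 + 0 = 45, q_0 = 45*0 + 1 = 1.
  i=1: a_1=45, p_1 = 45*45 + 1 = 2026, q_1 = 45*1 + 0 = 45.
Check: 2026^2 - 2027*45^2 = 4104676 - 4104675 = 1, so (x, y) = (2026, 45) solves the equation, and by the theorem it is the least positive solution.

(x, y) = (2026, 45)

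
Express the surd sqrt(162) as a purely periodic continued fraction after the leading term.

Write x_i = (sqrt(162) + m_i)/d_i with (m_0, d_0) = (0, 1). a_0 = floor(sqrt(162)) = 12, since 12^2 = 144 <= 162 < 169 = 13^2.
Iterate m_{i+1} = d_i*a_i - m_i, d_{i+1} = (162 - m_{i+1}^2)/d_i, a_{i+1} = floor((a_0 + m_{i+1})/d_{i+1}):
  m_1 = 1*12 - 0 = 12, d_1 = (162 - 12^2)/1 = 18/1 = 18, a_1 = floor((12 + 12)/18) = 1.
  m_2 = 18*1 - 12 = 6, d_2 = (162 - 6^2)/18 = 126/18 = 7, a_2 = floor((12 + 6)/7) = 2.
  m_3 = 7*2 - 6 = 8, d_3 = (162 - 8^2)/7 = 98/7 = 14, a_3 = floor((12 + 8)/14) = 1.
  m_4 = 14*1 - 8 = 6, d_4 = (162 - 6^2)/14 = 126/14 = 9, a_4 = floor((12 + 6)/9) = 2.
  m_5 = 9*2 - 6 = 12, d_5 = (162 - 12^2)/9 = 18/9 = 2, a_5 = floor((12 + 12)/2) = 12.
  m_6 = 2*12 - 12 = 12, d_6 = (162 - 12^2)/2 = 18/2 = 9, a_6 = floor((12 + 12)/9) = 2.
  m_7 = 9*2 - 12 = 6, d_7 = (162 - 6^2)/9 = 126/9 = 14, a_7 = floor((12 + 6)/14) = 1.
  m_8 = 14*1 - 6 = 8, d_8 = (162 - 8^2)/14 = 98/14 = 7, a_8 = floor((12 + 8)/7) = 2.
  m_9 = 7*2 - 8 = 6, d_9 = (162 - 6^2)/7 = 126/7 = 18, a_9 = floor((12 + 6)/18) = 1.
  m_10 = 18*1 - 6 = 12, d_10 = (162 - 12^2)/18 = 18/18 = 1, a_10 = floor((12 + 12)/1) = 24.
  m_11 = 1*24 - 12 = 12, d_11 = (162 - 12^2)/1 = 18/1 = 18: (m_11, d_11) = (m_1, d_1) = (12, 18), so from here the quotients repeat a_1, ..., a_10; the period length is 10.
Hence the expansion of sqrt(162) is a_0 = 12 followed by the repeating block 1, 2, 1, 2, 12, 2, 1, 2, 1, 24 (period 10).

[12; (1, 2, 1, 2, 12, 2, 1, 2, 1, 24)]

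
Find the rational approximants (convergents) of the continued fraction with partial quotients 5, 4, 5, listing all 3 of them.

Using the convergent recurrence p_i = a_i*p_{i-1} + p_{i-2}, q_i = a_i*q_{i-1} + q_{i-2} with p_{-2}=0, p_{-1}=1, q_{-2}=1, q_{-1}=0:
  i=0: a_0=5, p_0 = 5*1 + 0 = 5, q_0 = 5*0 + 1 = 1.
  i=1: a_1=4, p_1 = 4*5 + 1 = 21, q_1 = 4*1 + 0 = 4.
  i=2: a_2=5, p_2 = 5*21 + 5 = 110, q_2 = 5*4 + 1 = 21.

5/1, 21/4, 110/21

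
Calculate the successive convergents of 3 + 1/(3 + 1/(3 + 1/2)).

Using the convergent recurrence p_i = a_i*p_{i-1} + p_{i-2}, q_i = a_i*q_{i-1} + q_{i-2} with p_{-2}=0, p_{-1}=1, q_{-2}=1, q_{-1}=0:
  i=0: a_0=3, p_0 = 3*1 + 0 = 3, q_0 = 3*0 + 1 = 1.
  i=1: a_1=3, p_1 = 3*3 + 1 = 10, q_1 = 3*1 + 0 = 3.
  i=2: a_2=3, p_2 = 3*10 + 3 = 33, q_2 = 3*3 + 1 = 10.
  i=3: a_3=2, p_3 = 2*33 + 10 = 76, q_3 = 2*10 + 3 = 23.

3/1, 10/3, 33/10, 76/23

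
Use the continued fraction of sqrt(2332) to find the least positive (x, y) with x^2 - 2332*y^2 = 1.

First expand sqrt(2332) as a continued fraction. With x_i = (sqrt(2332) + m_i)/d_i and (m_0, d_0) = (0, 1): a_0 = floor(sqrt(2332)) = 48, since 48^2 = 2304 <= 2332 < 2401 = 49^2.
Iterate m_{i+1} = d_i*a_i - m_i, d_{i+1} = (2332 - m_{i+1}^2)/d_i, a_{i+1} = floor((a_0 + m_{i+1})/d_{i+1}):
  m_1 = 1*48 - 0 = 48, d_1 = (2332 - 48^2)/1 = 28/1 = 28, a_1 = floor((48 + 48)/28) = 3.
  m_2 = 28*3 - 48 = 36, d_2 = (2332 - 36^2)/28 = 1036/28 = 37, a_2 = floor((48 + 36)/37) = 2.
  m_3 = 37*2 - 36 = 38, d_3 = (2332 - 38^2)/37 = 888/37 = 24, a_3 = floor((48 + 38)/24) = 3.
  m_4 = 24*3 - 38 = 34, d_4 = (2332 - 34^2)/24 = 1176/24 = 49, a_4 = floor((48 + 34)/49) = 1.
  m_5 = 49*1 - 34 = 15, d_5 = (2332 - 15^2)/49 = 2107/49 = 43, a_5 = floor((48 + 15)/43) = 1.
  m_6 = 43*1 - 15 = 28, d_6 = (2332 - 28^2)/43 = 1548/43 = 36, a_6 = floor((48 + 28)/36) = 2.
  m_7 = 36*2 - 28 = 44, d_7 = (2332 - 44^2)/36 = 396/36 = 11, a_7 = floor((48 + 44)/11) = 8.
  m_8 = 11*8 - 44 = 44, d_8 = (2332 - 44^2)/11 = 396/11 = 36, a_8 = floor((48 + 44)/36) = 2.
  m_9 = 36*2 - 44 = 28, d_9 = (2332 - 28^2)/36 = 1548/36 = 43, a_9 = floor((48 + 28)/43) = 1.
  m_10 = 43*1 - 28 = 15, d_10 = (2332 - 15^2)/43 = 2107/43 = 49, a_10 = floor((48 + 15)/49) = 1.
  m_11 = 49*1 - 15 = 34, d_11 = (2332 - 34^2)/49 = 1176/49 = 24, a_11 = floor((48 + 34)/24) = 3.
  m_12 = 24*3 - 34 = 38, d_12 = (2332 - 38^2)/24 = 888/24 = 37, a_12 = floor((48 + 38)/37) = 2.
  m_13 = 37*2 - 38 = 36, d_13 = (2332 - 36^2)/37 = 1036/37 = 28, a_13 = floor((48 + 36)/28) = 3.
  m_14 = 28*3 - 36 = 48, d_14 = (2332 - 48^2)/28 = 28/28 = 1, a_14 = floor((48 + 48)/1) = 96.
  m_15 = 1*96 - 48 = 48, d_15 = (2332 - 48^2)/1 = 28/1 = 28: (m_15, d_15) = (m_1, d_1) = (48, 28), so from here the quotients repeat a_1, ..., a_14; the period length is 14.
So sqrt(2332) = [48; (3, 2, 3, 1, 1, 2, 8, 2, 1, 1, 3, 2, 3, 96)] with period length k = 14.
k is even, so the fundamental solution of x^2 - 2332y^2 = 1 is (p_{k-1}, q_{k-1}) = (p_13, q_13); compute convergents through index 13.
Convergents (p_i = a_i*p_{i-1} + p_{i-2}, q_i = a_i*q_{i-1} + q_{i-2} with p_{-2}=0, p_{-1}=1, q_{-2}=1, q_{-1}=0):
  i=0: a_0=48, p_0 = 48*1 + 0 = 48, q_0 = 48*0 + 1 = 1.
  i=1: a_1=3, p_1 = 3*48 + 1 = 145, q_1 = 3*1 + 0 = 3.
  i=2: a_2=2, p_2 = 2*145 + 48 = 338, q_2 = 2*3 + 1 = 7.
  i=3: a_3=3, p_3 = 3*338 + 145 = 1159, q_3 = 3*7 + 3 = 24.
  i=4: a_4=1, p_4 = 1*1159 + 338 = 1497, q_4 = 1*24 + 7 = 31.
  i=5: a_5=1, p_5 = 1*1497 + 1159 = 2656, q_5 = 1*31 + 24 = 55.
  i=6: a_6=2, p_6 = 2*2656 + 1497 = 6809, q_6 = 2*55 + 31 = 141.
  i=7: a_7=8, p_7 = 8*6809 + 2656 = 57128, q_7 = 8*141 + 55 = 1183.
  i=8: a_8=2, p_8 = 2*57128 + 6809 = 121065, q_8 = 2*1183 + 141 = 2507.
  i=9: a_9=1, p_9 = 1*121065 + 57128 = 178193, q_9 = 1*2507 + 1183 = 3690.
  i=10: a_10=1, p_10 = 1*178193 + 121065 = 299258, q_10 = 1*3690 + 2507 = 6197.
  i=11: a_11=3, p_11 = 3*299258 + 178193 = 1075967, q_11 = 3*6197 + 3690 = 22281.
  i=12: a_12=2, p_12 = 2*1075967 + 299258 = 2451192, q_12 = 2*22281 + 6197 = 50759.
  i=13: a_13=3, p_13 = 3*2451192 + 1075967 = 8429543, q_13 = 3*50759 + 22281 = 174558.
Check: 8429543^2 - 2332*174558^2 = 71057195188849 - 71057195188848 = 1, so (x, y) = (8429543, 174558) solves the equation, and by the theorem it is the least positive solution.

(x, y) = (8429543, 174558)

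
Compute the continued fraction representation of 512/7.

[73; 7]

Run the Euclidean algorithm on 512 and 7; the successive quotients are the partial quotients a_0, a_1, ... (each step inverts the fractional part left over by the previous one):
  512 = 73*7 + 1, so a_0 = 73.
  7 = 7*1 + 0, so a_1 = 7.
The remainder reaches 0 after 2 divisions, so the expansion has 2 partial quotients, read off in order.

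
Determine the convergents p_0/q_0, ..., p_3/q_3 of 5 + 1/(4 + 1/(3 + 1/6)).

5/1, 21/4, 68/13, 429/82

Using the convergent recurrence p_i = a_i*p_{i-1} + p_{i-2}, q_i = a_i*q_{i-1} + q_{i-2} with p_{-2}=0, p_{-1}=1, q_{-2}=1, q_{-1}=0:
  i=0: a_0=5, p_0 = 5*1 + 0 = 5, q_0 = 5*0 + 1 = 1.
  i=1: a_1=4, p_1 = 4*5 + 1 = 21, q_1 = 4*1 + 0 = 4.
  i=2: a_2=3, p_2 = 3*21 + 5 = 68, q_2 = 3*4 + 1 = 13.
  i=3: a_3=6, p_3 = 6*68 + 21 = 429, q_3 = 6*13 + 4 = 82.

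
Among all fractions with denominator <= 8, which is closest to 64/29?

11/5

Expand x = 64/29 as a continued fraction with the Euclidean algorithm:
  64 = 2*29 + 6, so a_0 = 2.
  29 = 4*6 + 5, so a_1 = 4.
  6 = 1*5 + 1, so a_2 = 1.
  5 = 5*1 + 0, so a_3 = 5.
so x = [2; 4, 1, 5].
Convergents (p_i = a_i*p_{i-1} + p_{i-2}, q_i = a_i*q_{i-1} + q_{i-2} with p_{-2}=0, p_{-1}=1, q_{-2}=1, q_{-1}=0), until the denominator exceeds 8:
  i=0: a_0=2, p_0 = 2*1 + 0 = 2, q_0 = 2*0 + 1 = 1.
  i=1: a_1=4, p_1 = 4*2 + 1 = 9, q_1 = 4*1 + 0 = 4.
  i=2: a_2=1, p_2 = 1*9 + 2 = 11, q_2 = 1*4 + 1 = 5.
  i=3: a_3=5, p_3 = 5*11 + 9 = 64, q_3 = 5*5 + 4 = 29.
q_3 = 29 > 8, so the last convergent with denominator <= 8 is p_2/q_2 = 11/5.
The closest fraction with denominator <= 8 is either p_2/q_2 or the intermediate fraction (k*p_2 + p_1)/(k*q_2 + q_1) with the largest k >= 1 whose denominator stays <= 8; these approach x as k grows, and every other convergent or intermediate fraction in range is farther away.
Largest k: floor((8 - q_1)/q_2) = floor((8 - 4)/5) = 0.
Since k = 0, no intermediate fraction beyond p_2/q_2 has denominator <= 8, so the convergent 11/5 is the closest (its error is |64*5 - 11*29|/(29*5) = 1/145).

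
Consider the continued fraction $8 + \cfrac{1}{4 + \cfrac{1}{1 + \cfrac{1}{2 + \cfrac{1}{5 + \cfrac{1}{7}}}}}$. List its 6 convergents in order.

8/1, 33/4, 41/5, 115/14, 616/75, 4427/539

Using the convergent recurrence p_i = a_i*p_{i-1} + p_{i-2}, q_i = a_i*q_{i-1} + q_{i-2} with p_{-2}=0, p_{-1}=1, q_{-2}=1, q_{-1}=0:
  i=0: a_0=8, p_0 = 8*1 + 0 = 8, q_0 = 8*0 + 1 = 1.
  i=1: a_1=4, p_1 = 4*8 + 1 = 33, q_1 = 4*1 + 0 = 4.
  i=2: a_2=1, p_2 = 1*33 + 8 = 41, q_2 = 1*4 + 1 = 5.
  i=3: a_3=2, p_3 = 2*41 + 33 = 115, q_3 = 2*5 + 4 = 14.
  i=4: a_4=5, p_4 = 5*115 + 41 = 616, q_4 = 5*14 + 5 = 75.
  i=5: a_5=7, p_5 = 7*616 + 115 = 4427, q_5 = 7*75 + 14 = 539.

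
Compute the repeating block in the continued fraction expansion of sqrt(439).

Write x_i = (sqrt(439) + m_i)/d_i with (m_0, d_0) = (0, 1). a_0 = floor(sqrt(439)) = 20, since 20^2 = 400 <= 439 < 441 = 21^2.
Iterate m_{i+1} = d_i*a_i - m_i, d_{i+1} = (439 - m_{i+1}^2)/d_i, a_{i+1} = floor((a_0 + m_{i+1})/d_{i+1}):
  m_1 = 1*20 - 0 = 20, d_1 = (439 - 20^2)/1 = 39/1 = 39, a_1 = floor((20 + 20)/39) = 1.
  m_2 = 39*1 - 20 = 19, d_2 = (439 - 19^2)/39 = 78/39 = 2, a_2 = floor((20 + 19)/2) = 19.
  m_3 = 2*19 - 19 = 19, d_3 = (439 - 19^2)/2 = 78/2 = 39, a_3 = floor((20 + 19)/39) = 1.
  m_4 = 39*1 - 19 = 20, d_4 = (439 - 20^2)/39 = 39/39 = 1, a_4 = floor((20 + 20)/1) = 40.
  m_5 = 1*40 - 20 = 20, d_5 = (439 - 20^2)/1 = 39/1 = 39: (m_5, d_5) = (m_1, d_1) = (20, 39), so from here the quotients repeat a_1, ..., a_4; the period length is 4.
Hence the expansion of sqrt(439) is a_0 = 20 followed by the repeating block 1, 19, 1, 40 (period 4).

[20; (1, 19, 1, 40)]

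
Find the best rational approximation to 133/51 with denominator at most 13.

Expand x = 133/51 as a continued fraction with the Euclidean algorithm:
  133 = 2*51 + 31, so a_0 = 2.
  51 = 1*31 + 20, so a_1 = 1.
  31 = 1*20 + 11, so a_2 = 1.
  20 = 1*11 + 9, so a_3 = 1.
  11 = 1*9 + 2, so a_4 = 1.
  9 = 4*2 + 1, so a_5 = 4.
  2 = 2*1 + 0, so a_6 = 2.
so x = [2; 1, 1, 1, 1, 4, 2].
Convergents (p_i = a_i*p_{i-1} + p_{i-2}, q_i = a_i*q_{i-1} + q_{i-2} with p_{-2}=0, p_{-1}=1, q_{-2}=1, q_{-1}=0), until the denominator exceeds 13:
  i=0: a_0=2, p_0 = 2*1 + 0 = 2, q_0 = 2*0 + 1 = 1.
  i=1: a_1=1, p_1 = 1*2 + 1 = 3, q_1 = 1*1 + 0 = 1.
  i=2: a_2=1, p_2 = 1*3 + 2 = 5, q_2 = 1*1 + 1 = 2.
  i=3: a_3=1, p_3 = 1*5 + 3 = 8, q_3 = 1*2 + 1 = 3.
  i=4: a_4=1, p_4 = 1*8 + 5 = 13, q_4 = 1*3 + 2 = 5.
  i=5: a_5=4, p_5 = 4*13 + 8 = 60, q_5 = 4*5 + 3 = 23.
q_5 = 23 > 13, so the last convergent with denominator <= 13 is p_4/q_4 = 13/5.
The closest fraction with denominator <= 13 is either p_4/q_4 or the intermediate fraction (k*p_4 + p_3)/(k*q_4 + q_3) with the largest k >= 1 whose denominator stays <= 13; these approach x as k grows, and every other convergent or intermediate fraction in range is farther away.
Largest k: floor((13 - q_3)/q_4) = floor((13 - 3)/5) = 2.
That gives (2*13 + 8)/(2*5 + 3) = 34/13.
Compare the errors: |x - 13/5| = |133*5 - 13*51|/(51*5) = 2/255, and |x - 34/13| = |133*13 - 34*51|/(51*13) = 5/663.
Cross-multiplying, 5*255 = 1275 < 1326 = 2*663, so 5/663 is smaller: the intermediate fraction 34/13 is closer to x than 13/5.

34/13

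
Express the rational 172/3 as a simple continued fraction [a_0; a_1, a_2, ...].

Run the Euclidean algorithm on 172 and 3; the successive quotients are the partial quotients a_0, a_1, ... (each step inverts the fractional part left over by the previous one):
  172 = 57*3 + 1, so a_0 = 57.
  3 = 3*1 + 0, so a_1 = 3.
The remainder reaches 0 after 2 divisions, so the expansion has 2 partial quotients, read off in order.

[57; 3]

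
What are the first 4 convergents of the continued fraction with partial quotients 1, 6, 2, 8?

Using the convergent recurrence p_i = a_i*p_{i-1} + p_{i-2}, q_i = a_i*q_{i-1} + q_{i-2} with p_{-2}=0, p_{-1}=1, q_{-2}=1, q_{-1}=0:
  i=0: a_0=1, p_0 = 1*1 + 0 = 1, q_0 = 1*0 + 1 = 1.
  i=1: a_1=6, p_1 = 6*1 + 1 = 7, q_1 = 6*1 + 0 = 6.
  i=2: a_2=2, p_2 = 2*7 + 1 = 15, q_2 = 2*6 + 1 = 13.
  i=3: a_3=8, p_3 = 8*15 + 7 = 127, q_3 = 8*13 + 6 = 110.

1/1, 7/6, 15/13, 127/110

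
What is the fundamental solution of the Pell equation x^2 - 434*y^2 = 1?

(x, y) = (125, 6)

First expand sqrt(434) as a continued fraction. With x_i = (sqrt(434) + m_i)/d_i and (m_0, d_0) = (0, 1): a_0 = floor(sqrt(434)) = 20, since 20^2 = 400 <= 434 < 441 = 21^2.
Iterate m_{i+1} = d_i*a_i - m_i, d_{i+1} = (434 - m_{i+1}^2)/d_i, a_{i+1} = floor((a_0 + m_{i+1})/d_{i+1}):
  m_1 = 1*20 - 0 = 20, d_1 = (434 - 20^2)/1 = 34/1 = 34, a_1 = floor((20 + 20)/34) = 1.
  m_2 = 34*1 - 20 = 14, d_2 = (434 - 14^2)/34 = 238/34 = 7, a_2 = floor((20 + 14)/7) = 4.
  m_3 = 7*4 - 14 = 14, d_3 = (434 - 14^2)/7 = 238/7 = 34, a_3 = floor((20 + 14)/34) = 1.
  m_4 = 34*1 - 14 = 20, d_4 = (434 - 20^2)/34 = 34/34 = 1, a_4 = floor((20 + 20)/1) = 40.
  m_5 = 1*40 - 20 = 20, d_5 = (434 - 20^2)/1 = 34/1 = 34: (m_5, d_5) = (m_1, d_1) = (20, 34), so from here the quotients repeat a_1, ..., a_4; the period length is 4.
So sqrt(434) = [20; (1, 4, 1, 40)] with period length k = 4.
k is even, so the fundamental solution of x^2 - 434y^2 = 1 is (p_{k-1}, q_{k-1}) = (p_3, q_3); compute convergents through index 3.
Convergents (p_i = a_i*p_{i-1} + p_{i-2}, q_i = a_i*q_{i-1} + q_{i-2} with p_{-2}=0, p_{-1}=1, q_{-2}=1, q_{-1}=0):
  i=0: a_0=20, p_0 = 20*1 + 0 = 20, q_0 = 20*0 + 1 = 1.
  i=1: a_1=1, p_1 = 1*20 + 1 = 21, q_1 = 1*1 + 0 = 1.
  i=2: a_2=4, p_2 = 4*21 + 20 = 104, q_2 = 4*1 + 1 = 5.
  i=3: a_3=1, p_3 = 1*104 + 21 = 125, q_3 = 1*5 + 1 = 6.
Check: 125^2 - 434*6^2 = 15625 - 15624 = 1, so (x, y) = (125, 6) solves the equation, and by the theorem it is the least positive solution.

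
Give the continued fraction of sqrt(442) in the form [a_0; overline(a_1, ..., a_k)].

[21; overline(42)]

Write x_i = (sqrt(442) + m_i)/d_i with (m_0, d_0) = (0, 1). a_0 = floor(sqrt(442)) = 21, since 21^2 = 441 <= 442 < 484 = 22^2.
Iterate m_{i+1} = d_i*a_i - m_i, d_{i+1} = (442 - m_{i+1}^2)/d_i, a_{i+1} = floor((a_0 + m_{i+1})/d_{i+1}):
  m_1 = 1*21 - 0 = 21, d_1 = (442 - 21^2)/1 = 1/1 = 1, a_1 = floor((21 + 21)/1) = 42.
  m_2 = 1*42 - 21 = 21, d_2 = (442 - 21^2)/1 = 1/1 = 1: (m_2, d_2) = (m_1, d_1) = (21, 1), so from here the quotient a_1 repeats; the period length is 1.
Hence the expansion of sqrt(442) is a_0 = 21 followed by the repeating block 42 (period 1).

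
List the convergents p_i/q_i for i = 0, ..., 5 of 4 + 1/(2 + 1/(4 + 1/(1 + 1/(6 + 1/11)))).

Using the convergent recurrence p_i = a_i*p_{i-1} + p_{i-2}, q_i = a_i*q_{i-1} + q_{i-2} with p_{-2}=0, p_{-1}=1, q_{-2}=1, q_{-1}=0:
  i=0: a_0=4, p_0 = 4*1 + 0 = 4, q_0 = 4*0 + 1 = 1.
  i=1: a_1=2, p_1 = 2*4 + 1 = 9, q_1 = 2*1 + 0 = 2.
  i=2: a_2=4, p_2 = 4*9 + 4 = 40, q_2 = 4*2 + 1 = 9.
  i=3: a_3=1, p_3 = 1*40 + 9 = 49, q_3 = 1*9 + 2 = 11.
  i=4: a_4=6, p_4 = 6*49 + 40 = 334, q_4 = 6*11 + 9 = 75.
  i=5: a_5=11, p_5 = 11*334 + 49 = 3723, q_5 = 11*75 + 11 = 836.

4/1, 9/2, 40/9, 49/11, 334/75, 3723/836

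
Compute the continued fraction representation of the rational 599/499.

Run the Euclidean algorithm on 599 and 499; the successive quotients are the partial quotients a_0, a_1, ... (each step inverts the fractional part left over by the previous one):
  599 = 1*499 + 100, so a_0 = 1.
  499 = 4*100 + 99, so a_1 = 4.
  100 = 1*99 + 1, so a_2 = 1.
  99 = 99*1 + 0, so a_3 = 99.
The remainder reaches 0 after 4 divisions, so the expansion has 4 partial quotients, read off in order.

[1; 4, 1, 99]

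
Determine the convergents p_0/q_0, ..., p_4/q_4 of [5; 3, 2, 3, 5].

5/1, 16/3, 37/7, 127/24, 672/127

Using the convergent recurrence p_i = a_i*p_{i-1} + p_{i-2}, q_i = a_i*q_{i-1} + q_{i-2} with p_{-2}=0, p_{-1}=1, q_{-2}=1, q_{-1}=0:
  i=0: a_0=5, p_0 = 5*1 + 0 = 5, q_0 = 5*0 + 1 = 1.
  i=1: a_1=3, p_1 = 3*5 + 1 = 16, q_1 = 3*1 + 0 = 3.
  i=2: a_2=2, p_2 = 2*16 + 5 = 37, q_2 = 2*3 + 1 = 7.
  i=3: a_3=3, p_3 = 3*37 + 16 = 127, q_3 = 3*7 + 3 = 24.
  i=4: a_4=5, p_4 = 5*127 + 37 = 672, q_4 = 5*24 + 7 = 127.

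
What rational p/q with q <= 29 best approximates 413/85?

Expand x = 413/85 as a continued fraction with the Euclidean algorithm:
  413 = 4*85 + 73, so a_0 = 4.
  85 = 1*73 + 12, so a_1 = 1.
  73 = 6*12 + 1, so a_2 = 6.
  12 = 12*1 + 0, so a_3 = 12.
so x = [4; 1, 6, 12].
Convergents (p_i = a_i*p_{i-1} + p_{i-2}, q_i = a_i*q_{i-1} + q_{i-2} with p_{-2}=0, p_{-1}=1, q_{-2}=1, q_{-1}=0), until the denominator exceeds 29:
  i=0: a_0=4, p_0 = 4*1 + 0 = 4, q_0 = 4*0 + 1 = 1.
  i=1: a_1=1, p_1 = 1*4 + 1 = 5, q_1 = 1*1 + 0 = 1.
  i=2: a_2=6, p_2 = 6*5 + 4 = 34, q_2 = 6*1 + 1 = 7.
  i=3: a_3=12, p_3 = 12*34 + 5 = 413, q_3 = 12*7 + 1 = 85.
q_3 = 85 > 29, so the last convergent with denominator <= 29 is p_2/q_2 = 34/7.
The closest fraction with denominator <= 29 is either p_2/q_2 or the intermediate fraction (k*p_2 + p_1)/(k*q_2 + q_1) with the largest k >= 1 whose denominator stays <= 29; these approach x as k grows, and every other convergent or intermediate fraction in range is farther away.
Largest k: floor((29 - q_1)/q_2) = floor((29 - 1)/7) = 4.
That gives (4*34 + 5)/(4*7 + 1) = 141/29.
Compare the errors: |x - 34/7| = |413*7 - 34*85|/(85*7) = 1/595, and |x - 141/29| = |413*29 - 141*85|/(85*29) = 8/2465.
Cross-multiplying, 1*2465 = 2465 < 4760 = 8*595, so 1/595 is smaller: the convergent 34/7 is closer to x than 141/29.

34/7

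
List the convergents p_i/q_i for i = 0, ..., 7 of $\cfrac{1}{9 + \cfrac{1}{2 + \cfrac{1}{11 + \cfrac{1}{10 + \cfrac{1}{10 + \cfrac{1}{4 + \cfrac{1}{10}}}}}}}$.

Using the convergent recurrence p_i = a_i*p_{i-1} + p_{i-2}, q_i = a_i*q_{i-1} + q_{i-2} with p_{-2}=0, p_{-1}=1, q_{-2}=1, q_{-1}=0:
  i=0: a_0=0, p_0 = 0*1 + 0 = 0, q_0 = 0*0 + 1 = 1.
  i=1: a_1=9, p_1 = 9*0 + 1 = 1, q_1 = 9*1 + 0 = 9.
  i=2: a_2=2, p_2 = 2*1 + 0 = 2, q_2 = 2*9 + 1 = 19.
  i=3: a_3=11, p_3 = 11*2 + 1 = 23, q_3 = 11*19 + 9 = 218.
  i=4: a_4=10, p_4 = 10*23 + 2 = 232, q_4 = 10*218 + 19 = 2199.
  i=5: a_5=10, p_5 = 10*232 + 23 = 2343, q_5 = 10*2199 + 218 = 22208.
  i=6: a_6=4, p_6 = 4*2343 + 232 = 9604, q_6 = 4*22208 + 2199 = 91031.
  i=7: a_7=10, p_7 = 10*9604 + 2343 = 98383, q_7 = 10*91031 + 22208 = 932518.

0/1, 1/9, 2/19, 23/218, 232/2199, 2343/22208, 9604/91031, 98383/932518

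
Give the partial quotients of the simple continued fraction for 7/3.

[2; 3]

Run the Euclidean algorithm on 7 and 3; the successive quotients are the partial quotients a_0, a_1, ... (each step inverts the fractional part left over by the previous one):
  7 = 2*3 + 1, so a_0 = 2.
  3 = 3*1 + 0, so a_1 = 3.
The remainder reaches 0 after 2 divisions, so the expansion has 2 partial quotients, read off in order.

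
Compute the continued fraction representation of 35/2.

[17; 2]

Run the Euclidean algorithm on 35 and 2; the successive quotients are the partial quotients a_0, a_1, ... (each step inverts the fractional part left over by the previous one):
  35 = 17*2 + 1, so a_0 = 17.
  2 = 2*1 + 0, so a_1 = 2.
The remainder reaches 0 after 2 divisions, so the expansion has 2 partial quotients, read off in order.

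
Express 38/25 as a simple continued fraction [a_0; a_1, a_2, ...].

[1; 1, 1, 12]

Run the Euclidean algorithm on 38 and 25; the successive quotients are the partial quotients a_0, a_1, ... (each step inverts the fractional part left over by the previous one):
  38 = 1*25 + 13, so a_0 = 1.
  25 = 1*13 + 12, so a_1 = 1.
  13 = 1*12 + 1, so a_2 = 1.
  12 = 12*1 + 0, so a_3 = 12.
The remainder reaches 0 after 4 divisions, so the expansion has 4 partial quotients, read off in order.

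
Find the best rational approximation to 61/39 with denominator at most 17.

Expand x = 61/39 as a continued fraction with the Euclidean algorithm:
  61 = 1*39 + 22, so a_0 = 1.
  39 = 1*22 + 17, so a_1 = 1.
  22 = 1*17 + 5, so a_2 = 1.
  17 = 3*5 + 2, so a_3 = 3.
  5 = 2*2 + 1, so a_4 = 2.
  2 = 2*1 + 0, so a_5 = 2.
so x = [1; 1, 1, 3, 2, 2].
Convergents (p_i = a_i*p_{i-1} + p_{i-2}, q_i = a_i*q_{i-1} + q_{i-2} with p_{-2}=0, p_{-1}=1, q_{-2}=1, q_{-1}=0), until the denominator exceeds 17:
  i=0: a_0=1, p_0 = 1*1 + 0 = 1, q_0 = 1*0 + 1 = 1.
  i=1: a_1=1, p_1 = 1*1 + 1 = 2, q_1 = 1*1 + 0 = 1.
  i=2: a_2=1, p_2 = 1*2 + 1 = 3, q_2 = 1*1 + 1 = 2.
  i=3: a_3=3, p_3 = 3*3 + 2 = 11, q_3 = 3*2 + 1 = 7.
  i=4: a_4=2, p_4 = 2*11 + 3 = 25, q_4 = 2*7 + 2 = 16.
  i=5: a_5=2, p_5 = 2*25 + 11 = 61, q_5 = 2*16 + 7 = 39.
q_5 = 39 > 17, so the last convergent with denominator <= 17 is p_4/q_4 = 25/16.
The closest fraction with denominator <= 17 is either p_4/q_4 or the intermediate fraction (k*p_4 + p_3)/(k*q_4 + q_3) with the largest k >= 1 whose denominator stays <= 17; these approach x as k grows, and every other convergent or intermediate fraction in range is farther away.
Largest k: floor((17 - q_3)/q_4) = floor((17 - 7)/16) = 0.
Since k = 0, no intermediate fraction beyond p_4/q_4 has denominator <= 17, so the convergent 25/16 is the closest (its error is |61*16 - 25*39|/(39*16) = 1/624).

25/16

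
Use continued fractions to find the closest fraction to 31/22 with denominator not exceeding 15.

17/12

Expand x = 31/22 as a continued fraction with the Euclidean algorithm:
  31 = 1*22 + 9, so a_0 = 1.
  22 = 2*9 + 4, so a_1 = 2.
  9 = 2*4 + 1, so a_2 = 2.
  4 = 4*1 + 0, so a_3 = 4.
so x = [1; 2, 2, 4].
Convergents (p_i = a_i*p_{i-1} + p_{i-2}, q_i = a_i*q_{i-1} + q_{i-2} with p_{-2}=0, p_{-1}=1, q_{-2}=1, q_{-1}=0), until the denominator exceeds 15:
  i=0: a_0=1, p_0 = 1*1 + 0 = 1, q_0 = 1*0 + 1 = 1.
  i=1: a_1=2, p_1 = 2*1 + 1 = 3, q_1 = 2*1 + 0 = 2.
  i=2: a_2=2, p_2 = 2*3 + 1 = 7, q_2 = 2*2 + 1 = 5.
  i=3: a_3=4, p_3 = 4*7 + 3 = 31, q_3 = 4*5 + 2 = 22.
q_3 = 22 > 15, so the last convergent with denominator <= 15 is p_2/q_2 = 7/5.
The closest fraction with denominator <= 15 is either p_2/q_2 or the intermediate fraction (k*p_2 + p_1)/(k*q_2 + q_1) with the largest k >= 1 whose denominator stays <= 15; these approach x as k grows, and every other convergent or intermediate fraction in range is farther away.
Largest k: floor((15 - q_1)/q_2) = floor((15 - 2)/5) = 2.
That gives (2*7 + 3)/(2*5 + 2) = 17/12.
Compare the errors: |x - 7/5| = |31*5 - 7*22|/(22*5) = 1/110, and |x - 17/12| = |31*12 - 17*22|/(22*12) = 2/264.
Cross-multiplying, 2*110 = 220 < 264 = 1*264, so 2/264 is smaller: the intermediate fraction 17/12 is closer to x than 7/5.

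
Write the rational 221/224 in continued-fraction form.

[0; 1, 73, 1, 2]

Run the Euclidean algorithm on 221 and 224; the successive quotients are the partial quotients a_0, a_1, ... (each step inverts the fractional part left over by the previous one):
  221 = 0*224 + 221, so a_0 = 0.
  224 = 1*221 + 3, so a_1 = 1.
  221 = 73*3 + 2, so a_2 = 73.
  3 = 1*2 + 1, so a_3 = 1.
  2 = 2*1 + 0, so a_4 = 2.
The remainder reaches 0 after 5 divisions, so the expansion has 5 partial quotients, read off in order.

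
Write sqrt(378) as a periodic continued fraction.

Write x_i = (sqrt(378) + m_i)/d_i with (m_0, d_0) = (0, 1). a_0 = floor(sqrt(378)) = 19, since 19^2 = 361 <= 378 < 400 = 20^2.
Iterate m_{i+1} = d_i*a_i - m_i, d_{i+1} = (378 - m_{i+1}^2)/d_i, a_{i+1} = floor((a_0 + m_{i+1})/d_{i+1}):
  m_1 = 1*19 - 0 = 19, d_1 = (378 - 19^2)/1 = 17/1 = 17, a_1 = floor((19 + 19)/17) = 2.
  m_2 = 17*2 - 19 = 15, d_2 = (378 - 15^2)/17 = 153/17 = 9, a_2 = floor((19 + 15)/9) = 3.
  m_3 = 9*3 - 15 = 12, d_3 = (378 - 12^2)/9 = 234/9 = 26, a_3 = floor((19 + 12)/26) = 1.
  m_4 = 26*1 - 12 = 14, d_4 = (378 - 14^2)/26 = 182/26 = 7, a_4 = floor((19 + 14)/7) = 4.
  m_5 = 7*4 - 14 = 14, d_5 = (378 - 14^2)/7 = 182/7 = 26, a_5 = floor((19 + 14)/26) = 1.
  m_6 = 26*1 - 14 = 12, d_6 = (378 - 12^2)/26 = 234/26 = 9, a_6 = floor((19 + 12)/9) = 3.
  m_7 = 9*3 - 12 = 15, d_7 = (378 - 15^2)/9 = 153/9 = 17, a_7 = floor((19 + 15)/17) = 2.
  m_8 = 17*2 - 15 = 19, d_8 = (378 - 19^2)/17 = 17/17 = 1, a_8 = floor((19 + 19)/1) = 38.
  m_9 = 1*38 - 19 = 19, d_9 = (378 - 19^2)/1 = 17/1 = 17: (m_9, d_9) = (m_1, d_1) = (19, 17), so from here the quotients repeat a_1, ..., a_8; the period length is 8.
Hence the expansion of sqrt(378) is a_0 = 19 followed by the repeating block 2, 3, 1, 4, 1, 3, 2, 38 (period 8).

[19; (2, 3, 1, 4, 1, 3, 2, 38)]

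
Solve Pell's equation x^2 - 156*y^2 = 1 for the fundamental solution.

(x, y) = (25, 2)

First expand sqrt(156) as a continued fraction. With x_i = (sqrt(156) + m_i)/d_i and (m_0, d_0) = (0, 1): a_0 = floor(sqrt(156)) = 12, since 12^2 = 144 <= 156 < 169 = 13^2.
Iterate m_{i+1} = d_i*a_i - m_i, d_{i+1} = (156 - m_{i+1}^2)/d_i, a_{i+1} = floor((a_0 + m_{i+1})/d_{i+1}):
  m_1 = 1*12 - 0 = 12, d_1 = (156 - 12^2)/1 = 12/1 = 12, a_1 = floor((12 + 12)/12) = 2.
  m_2 = 12*2 - 12 = 12, d_2 = (156 - 12^2)/12 = 12/12 = 1, a_2 = floor((12 + 12)/1) = 24.
  m_3 = 1*24 - 12 = 12, d_3 = (156 - 12^2)/1 = 12/1 = 12: (m_3, d_3) = (m_1, d_1) = (12, 12), so from here the quotients repeat a_1, a_2; the period length is 2.
So sqrt(156) = [12; (2, 24)] with period length k = 2.
k is even, so the fundamental solution of x^2 - 156y^2 = 1 is (p_{k-1}, q_{k-1}) = (p_1, q_1); compute convergents through index 1.
Convergents (p_i = a_i*p_{i-1} + p_{i-2}, q_i = a_i*q_{i-1} + q_{i-2} with p_{-2}=0, p_{-1}=1, q_{-2}=1, q_{-1}=0):
  i=0: a_0=12, p_0 = 12*1 + 0 = 12, q_0 = 12*0 + 1 = 1.
  i=1: a_1=2, p_1 = 2*12 + 1 = 25, q_1 = 2*1 + 0 = 2.
Check: 25^2 - 156*2^2 = 625 - 624 = 1, so (x, y) = (25, 2) solves the equation, and by the theorem it is the least positive solution.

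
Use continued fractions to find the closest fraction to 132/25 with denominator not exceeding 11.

37/7

Expand x = 132/25 as a continued fraction with the Euclidean algorithm:
  132 = 5*25 + 7, so a_0 = 5.
  25 = 3*7 + 4, so a_1 = 3.
  7 = 1*4 + 3, so a_2 = 1.
  4 = 1*3 + 1, so a_3 = 1.
  3 = 3*1 + 0, so a_4 = 3.
so x = [5; 3, 1, 1, 3].
Convergents (p_i = a_i*p_{i-1} + p_{i-2}, q_i = a_i*q_{i-1} + q_{i-2} with p_{-2}=0, p_{-1}=1, q_{-2}=1, q_{-1}=0), until the denominator exceeds 11:
  i=0: a_0=5, p_0 = 5*1 + 0 = 5, q_0 = 5*0 + 1 = 1.
  i=1: a_1=3, p_1 = 3*5 + 1 = 16, q_1 = 3*1 + 0 = 3.
  i=2: a_2=1, p_2 = 1*16 + 5 = 21, q_2 = 1*3 + 1 = 4.
  i=3: a_3=1, p_3 = 1*21 + 16 = 37, q_3 = 1*4 + 3 = 7.
  i=4: a_4=3, p_4 = 3*37 + 21 = 132, q_4 = 3*7 + 4 = 25.
q_4 = 25 > 11, so the last convergent with denominator <= 11 is p_3/q_3 = 37/7.
The closest fraction with denominator <= 11 is either p_3/q_3 or the intermediate fraction (k*p_3 + p_2)/(k*q_3 + q_2) with the largest k >= 1 whose denominator stays <= 11; these approach x as k grows, and every other convergent or intermediate fraction in range is farther away.
Largest k: floor((11 - q_2)/q_3) = floor((11 - 4)/7) = 1.
That gives (1*37 + 21)/(1*7 + 4) = 58/11.
Compare the errors: |x - 37/7| = |132*7 - 37*25|/(25*7) = 1/175, and |x - 58/11| = |132*11 - 58*25|/(25*11) = 2/275.
Cross-multiplying, 1*275 = 275 < 350 = 2*175, so 1/175 is smaller: the convergent 37/7 is closer to x than 58/11.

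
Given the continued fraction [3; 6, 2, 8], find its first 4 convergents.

Using the convergent recurrence p_i = a_i*p_{i-1} + p_{i-2}, q_i = a_i*q_{i-1} + q_{i-2} with p_{-2}=0, p_{-1}=1, q_{-2}=1, q_{-1}=0:
  i=0: a_0=3, p_0 = 3*1 + 0 = 3, q_0 = 3*0 + 1 = 1.
  i=1: a_1=6, p_1 = 6*3 + 1 = 19, q_1 = 6*1 + 0 = 6.
  i=2: a_2=2, p_2 = 2*19 + 3 = 41, q_2 = 2*6 + 1 = 13.
  i=3: a_3=8, p_3 = 8*41 + 19 = 347, q_3 = 8*13 + 6 = 110.

3/1, 19/6, 41/13, 347/110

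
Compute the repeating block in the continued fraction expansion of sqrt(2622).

[51; (4, 1, 6, 1, 1, 16, 1, 1, 6, 1, 4, 102)]

Write x_i = (sqrt(2622) + m_i)/d_i with (m_0, d_0) = (0, 1). a_0 = floor(sqrt(2622)) = 51, since 51^2 = 2601 <= 2622 < 2704 = 52^2.
Iterate m_{i+1} = d_i*a_i - m_i, d_{i+1} = (2622 - m_{i+1}^2)/d_i, a_{i+1} = floor((a_0 + m_{i+1})/d_{i+1}):
  m_1 = 1*51 - 0 = 51, d_1 = (2622 - 51^2)/1 = 21/1 = 21, a_1 = floor((51 + 51)/21) = 4.
  m_2 = 21*4 - 51 = 33, d_2 = (2622 - 33^2)/21 = 1533/21 = 73, a_2 = floor((51 + 33)/73) = 1.
  m_3 = 73*1 - 33 = 40, d_3 = (2622 - 40^2)/73 = 1022/73 = 14, a_3 = floor((51 + 40)/14) = 6.
  m_4 = 14*6 - 40 = 44, d_4 = (2622 - 44^2)/14 = 686/14 = 49, a_4 = floor((51 + 44)/49) = 1.
  m_5 = 49*1 - 44 = 5, d_5 = (2622 - 5^2)/49 = 2597/49 = 53, a_5 = floor((51 + 5)/53) = 1.
  m_6 = 53*1 - 5 = 48, d_6 = (2622 - 48^2)/53 = 318/53 = 6, a_6 = floor((51 + 48)/6) = 16.
  m_7 = 6*16 - 48 = 48, d_7 = (2622 - 48^2)/6 = 318/6 = 53, a_7 = floor((51 + 48)/53) = 1.
  m_8 = 53*1 - 48 = 5, d_8 = (2622 - 5^2)/53 = 2597/53 = 49, a_8 = floor((51 + 5)/49) = 1.
  m_9 = 49*1 - 5 = 44, d_9 = (2622 - 44^2)/49 = 686/49 = 14, a_9 = floor((51 + 44)/14) = 6.
  m_10 = 14*6 - 44 = 40, d_10 = (2622 - 40^2)/14 = 1022/14 = 73, a_10 = floor((51 + 40)/73) = 1.
  m_11 = 73*1 - 40 = 33, d_11 = (2622 - 33^2)/73 = 1533/73 = 21, a_11 = floor((51 + 33)/21) = 4.
  m_12 = 21*4 - 33 = 51, d_12 = (2622 - 51^2)/21 = 21/21 = 1, a_12 = floor((51 + 51)/1) = 102.
  m_13 = 1*102 - 51 = 51, d_13 = (2622 - 51^2)/1 = 21/1 = 21: (m_13, d_13) = (m_1, d_1) = (51, 21), so from here the quotients repeat a_1, ..., a_12; the period length is 12.
Hence the expansion of sqrt(2622) is a_0 = 51 followed by the repeating block 4, 1, 6, 1, 1, 16, 1, 1, 6, 1, 4, 102 (period 12).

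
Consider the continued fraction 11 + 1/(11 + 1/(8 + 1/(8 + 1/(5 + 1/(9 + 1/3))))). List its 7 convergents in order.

11/1, 122/11, 987/89, 8018/723, 41077/3704, 377711/34059, 1174210/105881

Using the convergent recurrence p_i = a_i*p_{i-1} + p_{i-2}, q_i = a_i*q_{i-1} + q_{i-2} with p_{-2}=0, p_{-1}=1, q_{-2}=1, q_{-1}=0:
  i=0: a_0=11, p_0 = 11*1 + 0 = 11, q_0 = 11*0 + 1 = 1.
  i=1: a_1=11, p_1 = 11*11 + 1 = 122, q_1 = 11*1 + 0 = 11.
  i=2: a_2=8, p_2 = 8*122 + 11 = 987, q_2 = 8*11 + 1 = 89.
  i=3: a_3=8, p_3 = 8*987 + 122 = 8018, q_3 = 8*89 + 11 = 723.
  i=4: a_4=5, p_4 = 5*8018 + 987 = 41077, q_4 = 5*723 + 89 = 3704.
  i=5: a_5=9, p_5 = 9*41077 + 8018 = 377711, q_5 = 9*3704 + 723 = 34059.
  i=6: a_6=3, p_6 = 3*377711 + 41077 = 1174210, q_6 = 3*34059 + 3704 = 105881.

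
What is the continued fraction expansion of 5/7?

[0; 1, 2, 2]

Run the Euclidean algorithm on 5 and 7; the successive quotients are the partial quotients a_0, a_1, ... (each step inverts the fractional part left over by the previous one):
  5 = 0*7 + 5, so a_0 = 0.
  7 = 1*5 + 2, so a_1 = 1.
  5 = 2*2 + 1, so a_2 = 2.
  2 = 2*1 + 0, so a_3 = 2.
The remainder reaches 0 after 4 divisions, so the expansion has 4 partial quotients, read off in order.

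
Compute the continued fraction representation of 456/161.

[2; 1, 4, 1, 26]

Run the Euclidean algorithm on 456 and 161; the successive quotients are the partial quotients a_0, a_1, ... (each step inverts the fractional part left over by the previous one):
  456 = 2*161 + 134, so a_0 = 2.
  161 = 1*134 + 27, so a_1 = 1.
  134 = 4*27 + 26, so a_2 = 4.
  27 = 1*26 + 1, so a_3 = 1.
  26 = 26*1 + 0, so a_4 = 26.
The remainder reaches 0 after 5 divisions, so the expansion has 5 partial quotients, read off in order.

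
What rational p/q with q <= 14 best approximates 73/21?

Expand x = 73/21 as a continued fraction with the Euclidean algorithm:
  73 = 3*21 + 10, so a_0 = 3.
  21 = 2*10 + 1, so a_1 = 2.
  10 = 10*1 + 0, so a_2 = 10.
so x = [3; 2, 10].
Convergents (p_i = a_i*p_{i-1} + p_{i-2}, q_i = a_i*q_{i-1} + q_{i-2} with p_{-2}=0, p_{-1}=1, q_{-2}=1, q_{-1}=0), until the denominator exceeds 14:
  i=0: a_0=3, p_0 = 3*1 + 0 = 3, q_0 = 3*0 + 1 = 1.
  i=1: a_1=2, p_1 = 2*3 + 1 = 7, q_1 = 2*1 + 0 = 2.
  i=2: a_2=10, p_2 = 10*7 + 3 = 73, q_2 = 10*2 + 1 = 21.
q_2 = 21 > 14, so the last convergent with denominator <= 14 is p_1/q_1 = 7/2.
The closest fraction with denominator <= 14 is either p_1/q_1 or the intermediate fraction (k*p_1 + p_0)/(k*q_1 + q_0) with the largest k >= 1 whose denominator stays <= 14; these approach x as k grows, and every other convergent or intermediate fraction in range is farther away.
Largest k: floor((14 - q_0)/q_1) = floor((14 - 1)/2) = 6.
That gives (6*7 + 3)/(6*2 + 1) = 45/13.
Compare the errors: |x - 7/2| = |73*2 - 7*21|/(21*2) = 1/42, and |x - 45/13| = |73*13 - 45*21|/(21*13) = 4/273.
Cross-multiplying, 4*42 = 168 < 273 = 1*273, so 4/273 is smaller: the intermediate fraction 45/13 is closer to x than 7/2.

45/13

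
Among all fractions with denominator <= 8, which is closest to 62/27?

Expand x = 62/27 as a continued fraction with the Euclidean algorithm:
  62 = 2*27 + 8, so a_0 = 2.
  27 = 3*8 + 3, so a_1 = 3.
  8 = 2*3 + 2, so a_2 = 2.
  3 = 1*2 + 1, so a_3 = 1.
  2 = 2*1 + 0, so a_4 = 2.
so x = [2; 3, 2, 1, 2].
Convergents (p_i = a_i*p_{i-1} + p_{i-2}, q_i = a_i*q_{i-1} + q_{i-2} with p_{-2}=0, p_{-1}=1, q_{-2}=1, q_{-1}=0), until the denominator exceeds 8:
  i=0: a_0=2, p_0 = 2*1 + 0 = 2, q_0 = 2*0 + 1 = 1.
  i=1: a_1=3, p_1 = 3*2 + 1 = 7, q_1 = 3*1 + 0 = 3.
  i=2: a_2=2, p_2 = 2*7 + 2 = 16, q_2 = 2*3 + 1 = 7.
  i=3: a_3=1, p_3 = 1*16 + 7 = 23, q_3 = 1*7 + 3 = 10.
q_3 = 10 > 8, so the last convergent with denominator <= 8 is p_2/q_2 = 16/7.
The closest fraction with denominator <= 8 is either p_2/q_2 or the intermediate fraction (k*p_2 + p_1)/(k*q_2 + q_1) with the largest k >= 1 whose denominator stays <= 8; these approach x as k grows, and every other convergent or intermediate fraction in range is farther away.
Largest k: floor((8 - q_1)/q_2) = floor((8 - 3)/7) = 0.
Since k = 0, no intermediate fraction beyond p_2/q_2 has denominator <= 8, so the convergent 16/7 is the closest (its error is |62*7 - 16*27|/(27*7) = 2/189).

16/7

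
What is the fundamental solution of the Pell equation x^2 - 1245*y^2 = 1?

First expand sqrt(1245) as a continued fraction. With x_i = (sqrt(1245) + m_i)/d_i and (m_0, d_0) = (0, 1): a_0 = floor(sqrt(1245)) = 35, since 35^2 = 1225 <= 1245 < 1296 = 36^2.
Iterate m_{i+1} = d_i*a_i - m_i, d_{i+1} = (1245 - m_{i+1}^2)/d_i, a_{i+1} = floor((a_0 + m_{i+1})/d_{i+1}):
  m_1 = 1*35 - 0 = 35, d_1 = (1245 - 35^2)/1 = 20/1 = 20, a_1 = floor((35 + 35)/20) = 3.
  m_2 = 20*3 - 35 = 25, d_2 = (1245 - 25^2)/20 = 620/20 = 31, a_2 = floor((35 + 25)/31) = 1.
  m_3 = 31*1 - 25 = 6, d_3 = (1245 - 6^2)/31 = 1209/31 = 39, a_3 = floor((35 + 6)/39) = 1.
  m_4 = 39*1 - 6 = 33, d_4 = (1245 - 33^2)/39 = 156/39 = 4, a_4 = floor((35 + 33)/4) = 17.
  m_5 = 4*17 - 33 = 35, d_5 = (1245 - 35^2)/4 = 20/4 = 5, a_5 = floor((35 + 35)/5) = 14.
  m_6 = 5*14 - 35 = 35, d_6 = (1245 - 35^2)/5 = 20/5 = 4, a_6 = floor((35 + 35)/4) = 17.
  m_7 = 4*17 - 35 = 33, d_7 = (1245 - 33^2)/4 = 156/4 = 39, a_7 = floor((35 + 33)/39) = 1.
  m_8 = 39*1 - 33 = 6, d_8 = (1245 - 6^2)/39 = 1209/39 = 31, a_8 = floor((35 + 6)/31) = 1.
  m_9 = 31*1 - 6 = 25, d_9 = (1245 - 25^2)/31 = 620/31 = 20, a_9 = floor((35 + 25)/20) = 3.
  m_10 = 20*3 - 25 = 35, d_10 = (1245 - 35^2)/20 = 20/20 = 1, a_10 = floor((35 + 35)/1) = 70.
  m_11 = 1*70 - 35 = 35, d_11 = (1245 - 35^2)/1 = 20/1 = 20: (m_11, d_11) = (m_1, d_1) = (35, 20), so from here the quotients repeat a_1, ..., a_10; the period length is 10.
So sqrt(1245) = [35; (3, 1, 1, 17, 14, 17, 1, 1, 3, 70)] with period length k = 10.
k is even, so the fundamental solution of x^2 - 1245y^2 = 1 is (p_{k-1}, q_{k-1}) = (p_9, q_9); compute convergents through index 9.
Convergents (p_i = a_i*p_{i-1} + p_{i-2}, q_i = a_i*q_{i-1} + q_{i-2} with p_{-2}=0, p_{-1}=1, q_{-2}=1, q_{-1}=0):
  i=0: a_0=35, p_0 = 35*1 + 0 = 35, q_0 = 35*0 + 1 = 1.
  i=1: a_1=3, p_1 = 3*35 + 1 = 106, q_1 = 3*1 + 0 = 3.
  i=2: a_2=1, p_2 = 1*106 + 35 = 141, q_2 = 1*3 + 1 = 4.
  i=3: a_3=1, p_3 = 1*141 + 106 = 247, q_3 = 1*4 + 3 = 7.
  i=4: a_4=17, p_4 = 17*247 + 141 = 4340, q_4 = 17*7 + 4 = 123.
  i=5: a_5=14, p_5 = 14*4340 + 247 = 61007, q_5 = 14*123 + 7 = 1729.
  i=6: a_6=17, p_6 = 17*61007 + 4340 = 1041459, q_6 = 17*1729 + 123 = 29516.
  i=7: a_7=1, p_7 = 1*1041459 + 61007 = 1102466, q_7 = 1*29516 + 1729 = 31245.
  i=8: a_8=1, p_8 = 1*1102466 + 1041459 = 2143925, q_8 = 1*31245 + 29516 = 60761.
  i=9: a_9=3, p_9 = 3*2143925 + 1102466 = 7534241, q_9 = 3*60761 + 31245 = 213528.
Check: 7534241^2 - 1245*213528^2 = 56764787446081 - 56764787446080 = 1, so (x, y) = (7534241, 213528) solves the equation, and by the theorem it is the least positive solution.

(x, y) = (7534241, 213528)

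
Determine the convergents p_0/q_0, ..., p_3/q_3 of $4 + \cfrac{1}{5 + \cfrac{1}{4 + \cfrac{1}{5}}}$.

4/1, 21/5, 88/21, 461/110

Using the convergent recurrence p_i = a_i*p_{i-1} + p_{i-2}, q_i = a_i*q_{i-1} + q_{i-2} with p_{-2}=0, p_{-1}=1, q_{-2}=1, q_{-1}=0:
  i=0: a_0=4, p_0 = 4*1 + 0 = 4, q_0 = 4*0 + 1 = 1.
  i=1: a_1=5, p_1 = 5*4 + 1 = 21, q_1 = 5*1 + 0 = 5.
  i=2: a_2=4, p_2 = 4*21 + 4 = 88, q_2 = 4*5 + 1 = 21.
  i=3: a_3=5, p_3 = 5*88 + 21 = 461, q_3 = 5*21 + 5 = 110.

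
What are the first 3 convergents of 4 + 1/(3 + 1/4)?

4/1, 13/3, 56/13

Using the convergent recurrence p_i = a_i*p_{i-1} + p_{i-2}, q_i = a_i*q_{i-1} + q_{i-2} with p_{-2}=0, p_{-1}=1, q_{-2}=1, q_{-1}=0:
  i=0: a_0=4, p_0 = 4*1 + 0 = 4, q_0 = 4*0 + 1 = 1.
  i=1: a_1=3, p_1 = 3*4 + 1 = 13, q_1 = 3*1 + 0 = 3.
  i=2: a_2=4, p_2 = 4*13 + 4 = 56, q_2 = 4*3 + 1 = 13.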